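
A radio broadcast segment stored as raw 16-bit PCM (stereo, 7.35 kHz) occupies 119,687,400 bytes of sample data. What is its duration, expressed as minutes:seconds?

Byte rate = 7,350 × 2 × 2 = 29,400 bytes/s.
Duration = 119,687,400 / 29,400 = 4,071 s.
4,071 s = 67:51.

67:51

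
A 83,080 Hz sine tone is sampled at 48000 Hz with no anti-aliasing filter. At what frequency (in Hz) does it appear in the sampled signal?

Nyquist = 48,000/2 = 24,000 Hz; 83,080 Hz exceeds it.
Alias = |83,080 − 2×48,000| = |83,080 − 96,000| = 12,920 Hz.

12,920 Hz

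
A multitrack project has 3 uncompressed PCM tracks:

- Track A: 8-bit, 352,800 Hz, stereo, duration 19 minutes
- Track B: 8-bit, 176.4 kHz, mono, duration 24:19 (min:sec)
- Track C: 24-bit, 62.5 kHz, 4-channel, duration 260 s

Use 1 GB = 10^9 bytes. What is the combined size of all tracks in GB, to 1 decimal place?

Track A: 19 minutes = 1,140 s; 352,800 × 1,140 × 1 × 2 = 804,384,000 bytes.
Track B: 24:19 (min:sec) = 1,459 s; 176,400 × 1,459 × 1 × 1 = 257,367,600 bytes.
Track C: 62,500 × 260 × 3 × 4 = 195,000,000 bytes.
Total = 1,256,751,600 bytes = 1.3 GB.

1.3 GB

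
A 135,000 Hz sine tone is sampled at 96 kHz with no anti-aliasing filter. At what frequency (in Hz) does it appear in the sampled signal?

Nyquist = 96,000/2 = 48,000 Hz; 135,000 Hz exceeds it.
Alias = |135,000 − 1×96,000| = |135,000 − 96,000| = 39,000 Hz.

39,000 Hz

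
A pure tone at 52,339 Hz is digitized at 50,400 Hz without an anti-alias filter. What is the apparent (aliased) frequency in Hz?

1,939 Hz

Nyquist = 50,400/2 = 25,200 Hz; 52,339 Hz exceeds it.
Alias = |52,339 − 1×50,400| = |52,339 − 50,400| = 1,939 Hz.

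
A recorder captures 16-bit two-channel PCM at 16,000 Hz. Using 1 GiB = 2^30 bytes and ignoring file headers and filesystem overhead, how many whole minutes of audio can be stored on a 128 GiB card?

Uncompressed byte rate = 16,000 × 2 × 2 = 64,000 bytes/s.
Capacity = 128 × 1,073,741,824 = 137,438,953,472 bytes.
137,438,953,472 / 64,000 ≈ 2147483.65 s → 35,791 minutes.

35,791 minutes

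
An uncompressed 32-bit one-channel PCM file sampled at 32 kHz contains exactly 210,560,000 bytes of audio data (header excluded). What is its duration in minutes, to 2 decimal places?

27.42 minutes

Byte rate = 32,000 × 4 × 1 = 128,000 bytes/s.
Duration = 210,560,000 / 128,000 = 1,645 s.
1,645 s / 60 = 27.42 minutes.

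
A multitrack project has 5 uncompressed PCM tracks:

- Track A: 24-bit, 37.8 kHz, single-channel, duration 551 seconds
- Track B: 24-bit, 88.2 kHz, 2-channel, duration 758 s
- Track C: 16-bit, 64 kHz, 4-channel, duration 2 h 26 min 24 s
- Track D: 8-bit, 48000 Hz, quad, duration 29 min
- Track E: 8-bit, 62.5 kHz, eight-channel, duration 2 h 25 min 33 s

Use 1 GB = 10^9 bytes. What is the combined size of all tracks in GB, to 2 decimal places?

9.66 GB

Track A: 37,800 × 551 × 3 × 1 = 62,483,400 bytes.
Track B: 88,200 × 758 × 3 × 2 = 401,133,600 bytes.
Track C: 2 h 26 min 24 s = 8,784 s; 64,000 × 8,784 × 2 × 4 = 4,497,408,000 bytes.
Track D: 29 min = 1,740 s; 48,000 × 1,740 × 1 × 4 = 334,080,000 bytes.
Track E: 2 h 25 min 33 s = 8,733 s; 62,500 × 8,733 × 1 × 8 = 4,366,500,000 bytes.
Total = 9,661,605,000 bytes = 9.66 GB.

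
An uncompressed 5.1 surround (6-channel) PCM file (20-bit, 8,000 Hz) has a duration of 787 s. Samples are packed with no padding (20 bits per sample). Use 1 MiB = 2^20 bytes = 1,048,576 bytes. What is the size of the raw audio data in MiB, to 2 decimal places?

90.07 MiB

Bits = 8,000 × 787 × 20 × 6 = 755,520,000 bits = 94,440,000 bytes.
94,440,000 / 1,048,576 = 90.07 MiB.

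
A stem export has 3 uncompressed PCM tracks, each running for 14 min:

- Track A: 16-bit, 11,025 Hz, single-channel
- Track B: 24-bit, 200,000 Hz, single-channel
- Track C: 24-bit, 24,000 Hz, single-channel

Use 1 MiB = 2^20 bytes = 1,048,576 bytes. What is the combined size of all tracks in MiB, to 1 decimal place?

14 min = 840 s.
Track A: 11,025 × 840 × 2 × 1 = 18,522,000 bytes.
Track B: 200,000 × 840 × 3 × 1 = 504,000,000 bytes.
Track C: 24,000 × 840 × 3 × 1 = 60,480,000 bytes.
Total = 583,002,000 bytes = 556.0 MiB.

556.0 MiB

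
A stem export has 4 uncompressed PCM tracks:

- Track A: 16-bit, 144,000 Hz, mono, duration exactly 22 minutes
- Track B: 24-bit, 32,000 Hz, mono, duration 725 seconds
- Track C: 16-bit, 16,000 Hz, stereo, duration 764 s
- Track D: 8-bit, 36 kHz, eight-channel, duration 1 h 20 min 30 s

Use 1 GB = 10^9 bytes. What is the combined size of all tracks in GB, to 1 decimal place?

1.9 GB

Track A: exactly 22 minutes = 1,320 s; 144,000 × 1,320 × 2 × 1 = 380,160,000 bytes.
Track B: 32,000 × 725 × 3 × 1 = 69,600,000 bytes.
Track C: 16,000 × 764 × 2 × 2 = 48,896,000 bytes.
Track D: 1 h 20 min 30 s = 4,830 s; 36,000 × 4,830 × 1 × 8 = 1,391,040,000 bytes.
Total = 1,889,696,000 bytes = 1.9 GB.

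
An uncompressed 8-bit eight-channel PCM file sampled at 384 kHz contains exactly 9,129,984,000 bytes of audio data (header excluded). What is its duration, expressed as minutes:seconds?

49:32

Byte rate = 384,000 × 1 × 8 = 3,072,000 bytes/s.
Duration = 9,129,984,000 / 3,072,000 = 2,972 s.
2,972 s = 49:32.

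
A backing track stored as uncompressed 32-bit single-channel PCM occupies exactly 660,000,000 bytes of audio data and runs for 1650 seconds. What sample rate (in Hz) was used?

Bytes = sample_rate × seconds × bytes_per_sample × channels.
sample_rate = 660,000,000 / (1,650 × 4 × 1) = 660,000,000 / 6,600 = 100,000 Hz.

100,000 Hz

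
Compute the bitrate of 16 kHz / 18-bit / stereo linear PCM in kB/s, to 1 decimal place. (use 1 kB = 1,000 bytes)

Bit rate = 16,000 × 18 × 2 = 576,000 bits/s.
576,000 / 8 = 72,000 B/s = 72.0 kB/s.

72.0 kB/s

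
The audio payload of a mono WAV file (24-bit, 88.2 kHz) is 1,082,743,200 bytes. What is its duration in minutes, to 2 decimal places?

Byte rate = 88,200 × 3 × 1 = 264,600 bytes/s.
Duration = 1,082,743,200 / 264,600 = 4,092 s.
4,092 s / 60 = 68.20 minutes.

68.20 minutes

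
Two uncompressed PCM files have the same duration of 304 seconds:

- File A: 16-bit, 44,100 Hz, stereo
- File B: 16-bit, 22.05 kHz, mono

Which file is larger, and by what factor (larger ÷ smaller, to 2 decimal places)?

File A, by a factor of 4.00

File A: 44,100 × 2 × 2 = 176,400 bytes/s.
File B: 22,050 × 2 × 1 = 44,100 bytes/s.
File A is larger; ratio = 53,625,600 / 13,406,400 = 4.00.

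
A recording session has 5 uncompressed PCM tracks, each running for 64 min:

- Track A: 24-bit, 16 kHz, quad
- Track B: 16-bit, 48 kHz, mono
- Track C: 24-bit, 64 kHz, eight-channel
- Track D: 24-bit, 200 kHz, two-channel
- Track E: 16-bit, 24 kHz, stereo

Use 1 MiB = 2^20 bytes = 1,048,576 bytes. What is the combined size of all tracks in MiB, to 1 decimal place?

64 min = 3,840 s.
Track A: 16,000 × 3,840 × 3 × 4 = 737,280,000 bytes.
Track B: 48,000 × 3,840 × 2 × 1 = 368,640,000 bytes.
Track C: 64,000 × 3,840 × 3 × 8 = 5,898,240,000 bytes.
Track D: 200,000 × 3,840 × 3 × 2 = 4,608,000,000 bytes.
Track E: 24,000 × 3,840 × 2 × 2 = 368,640,000 bytes.
Total = 11,980,800,000 bytes = 11425.8 MiB.

11425.8 MiB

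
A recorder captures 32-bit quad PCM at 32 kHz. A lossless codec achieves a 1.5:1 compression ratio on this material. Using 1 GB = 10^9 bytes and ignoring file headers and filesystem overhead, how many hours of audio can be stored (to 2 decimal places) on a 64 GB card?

Uncompressed byte rate = 32,000 × 4 × 4 = 512,000 bytes/s.
After 1.5:1 compression, effective rate ≈ 341333.33 bytes/s.
Capacity = 64 × 1,000,000,000 = 64,000,000,000 bytes.
64,000,000,000 / effective rate ≈ 187500 s → 52.08 hours.

52.08 hours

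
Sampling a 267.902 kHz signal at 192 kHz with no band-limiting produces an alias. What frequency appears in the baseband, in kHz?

Nyquist = 192,000/2 = 96,000 Hz; 267,902 Hz exceeds it.
Alias = |267,902 − 1×192,000| = |267,902 − 192,000| = 75,902 Hz = 75.902 kHz.

75.902 kHz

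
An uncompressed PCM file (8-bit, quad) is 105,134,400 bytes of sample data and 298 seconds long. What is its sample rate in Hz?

Bytes = sample_rate × seconds × bytes_per_sample × channels.
sample_rate = 105,134,400 / (298 × 1 × 4) = 105,134,400 / 1,192 = 88,200 Hz.

88,200 Hz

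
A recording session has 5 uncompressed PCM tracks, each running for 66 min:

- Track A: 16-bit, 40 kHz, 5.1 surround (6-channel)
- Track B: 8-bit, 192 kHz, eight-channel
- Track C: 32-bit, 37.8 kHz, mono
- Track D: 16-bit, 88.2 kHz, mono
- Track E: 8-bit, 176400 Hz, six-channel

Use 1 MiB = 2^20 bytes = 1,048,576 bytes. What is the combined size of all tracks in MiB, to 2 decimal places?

12847.82 MiB

66 min = 3,960 s.
Track A: 40,000 × 3,960 × 2 × 6 = 1,900,800,000 bytes.
Track B: 192,000 × 3,960 × 1 × 8 = 6,082,560,000 bytes.
Track C: 37,800 × 3,960 × 4 × 1 = 598,752,000 bytes.
Track D: 88,200 × 3,960 × 2 × 1 = 698,544,000 bytes.
Track E: 176,400 × 3,960 × 1 × 6 = 4,191,264,000 bytes.
Total = 13,471,920,000 bytes = 12847.82 MiB.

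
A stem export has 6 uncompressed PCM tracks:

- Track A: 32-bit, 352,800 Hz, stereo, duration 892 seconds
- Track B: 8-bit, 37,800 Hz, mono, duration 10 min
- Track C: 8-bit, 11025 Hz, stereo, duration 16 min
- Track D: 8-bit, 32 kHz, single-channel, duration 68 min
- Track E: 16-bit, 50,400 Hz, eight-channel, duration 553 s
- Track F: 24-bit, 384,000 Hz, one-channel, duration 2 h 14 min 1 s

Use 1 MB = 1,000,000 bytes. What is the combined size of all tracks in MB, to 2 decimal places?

Track A: 352,800 × 892 × 4 × 2 = 2,517,580,800 bytes.
Track B: 10 min = 600 s; 37,800 × 600 × 1 × 1 = 22,680,000 bytes.
Track C: 16 min = 960 s; 11,025 × 960 × 1 × 2 = 21,168,000 bytes.
Track D: 68 min = 4,080 s; 32,000 × 4,080 × 1 × 1 = 130,560,000 bytes.
Track E: 50,400 × 553 × 2 × 8 = 445,939,200 bytes.
Track F: 2 h 14 min 1 s = 8,041 s; 384,000 × 8,041 × 3 × 1 = 9,263,232,000 bytes.
Total = 12,401,160,000 bytes = 12401.16 MB.

12401.16 MB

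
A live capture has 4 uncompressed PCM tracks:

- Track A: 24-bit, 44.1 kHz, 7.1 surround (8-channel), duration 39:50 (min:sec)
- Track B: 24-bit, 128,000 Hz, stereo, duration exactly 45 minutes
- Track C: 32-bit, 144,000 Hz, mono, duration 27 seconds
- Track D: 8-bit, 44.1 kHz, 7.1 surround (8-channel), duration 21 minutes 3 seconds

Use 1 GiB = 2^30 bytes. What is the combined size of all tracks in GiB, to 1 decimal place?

Track A: 39:50 (min:sec) = 2,390 s; 44,100 × 2,390 × 3 × 8 = 2,529,576,000 bytes.
Track B: exactly 45 minutes = 2,700 s; 128,000 × 2,700 × 3 × 2 = 2,073,600,000 bytes.
Track C: 144,000 × 27 × 4 × 1 = 15,552,000 bytes.
Track D: 21 minutes 3 seconds = 1,263 s; 44,100 × 1,263 × 1 × 8 = 445,586,400 bytes.
Total = 5,064,314,400 bytes = 4.7 GiB.

4.7 GiB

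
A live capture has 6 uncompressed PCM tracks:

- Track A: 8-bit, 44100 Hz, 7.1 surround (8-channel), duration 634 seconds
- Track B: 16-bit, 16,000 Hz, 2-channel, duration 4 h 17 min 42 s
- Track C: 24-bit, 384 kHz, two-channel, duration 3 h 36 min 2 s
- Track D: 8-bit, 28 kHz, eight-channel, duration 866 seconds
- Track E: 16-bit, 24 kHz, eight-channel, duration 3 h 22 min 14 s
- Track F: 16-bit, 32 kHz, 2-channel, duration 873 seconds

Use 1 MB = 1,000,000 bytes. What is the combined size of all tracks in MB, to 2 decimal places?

Track A: 44,100 × 634 × 1 × 8 = 223,675,200 bytes.
Track B: 4 h 17 min 42 s = 15,462 s; 16,000 × 15,462 × 2 × 2 = 989,568,000 bytes.
Track C: 3 h 36 min 2 s = 12,962 s; 384,000 × 12,962 × 3 × 2 = 29,864,448,000 bytes.
Track D: 28,000 × 866 × 1 × 8 = 193,984,000 bytes.
Track E: 3 h 22 min 14 s = 12,134 s; 24,000 × 12,134 × 2 × 8 = 4,659,456,000 bytes.
Track F: 32,000 × 873 × 2 × 2 = 111,744,000 bytes.
Total = 36,042,875,200 bytes = 36042.88 MB.

36042.88 MB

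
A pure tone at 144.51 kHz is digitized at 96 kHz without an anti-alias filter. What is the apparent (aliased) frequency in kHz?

Nyquist = 96,000/2 = 48,000 Hz; 144,510 Hz exceeds it.
Alias = |144,510 − 2×96,000| = |144,510 − 192,000| = 47,490 Hz = 47.49 kHz.

47.49 kHz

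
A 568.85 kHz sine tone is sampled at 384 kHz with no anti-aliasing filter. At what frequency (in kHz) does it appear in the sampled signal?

184.85 kHz

Nyquist = 384,000/2 = 192,000 Hz; 568,850 Hz exceeds it.
Alias = |568,850 − 1×384,000| = |568,850 − 384,000| = 184,850 Hz = 184.85 kHz.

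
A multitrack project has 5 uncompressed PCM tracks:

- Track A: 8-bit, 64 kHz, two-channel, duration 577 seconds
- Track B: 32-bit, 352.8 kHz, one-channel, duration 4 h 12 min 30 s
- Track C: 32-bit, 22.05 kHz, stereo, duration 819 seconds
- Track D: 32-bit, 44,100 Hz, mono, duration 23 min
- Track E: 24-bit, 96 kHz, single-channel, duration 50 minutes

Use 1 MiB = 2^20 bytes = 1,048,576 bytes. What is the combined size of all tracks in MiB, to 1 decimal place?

Track A: 64,000 × 577 × 1 × 2 = 73,856,000 bytes.
Track B: 4 h 12 min 30 s = 15,150 s; 352,800 × 15,150 × 4 × 1 = 21,379,680,000 bytes.
Track C: 22,050 × 819 × 4 × 2 = 144,471,600 bytes.
Track D: 23 min = 1,380 s; 44,100 × 1,380 × 4 × 1 = 243,432,000 bytes.
Track E: 50 minutes = 3,000 s; 96,000 × 3,000 × 3 × 1 = 864,000,000 bytes.
Total = 22,705,439,600 bytes = 21653.6 MiB.

21653.6 MiB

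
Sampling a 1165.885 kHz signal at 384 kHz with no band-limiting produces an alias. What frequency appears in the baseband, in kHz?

Nyquist = 384,000/2 = 192,000 Hz; 1,165,885 Hz exceeds it.
Alias = |1,165,885 − 3×384,000| = |1,165,885 − 1,152,000| = 13,885 Hz = 13.885 kHz.

13.885 kHz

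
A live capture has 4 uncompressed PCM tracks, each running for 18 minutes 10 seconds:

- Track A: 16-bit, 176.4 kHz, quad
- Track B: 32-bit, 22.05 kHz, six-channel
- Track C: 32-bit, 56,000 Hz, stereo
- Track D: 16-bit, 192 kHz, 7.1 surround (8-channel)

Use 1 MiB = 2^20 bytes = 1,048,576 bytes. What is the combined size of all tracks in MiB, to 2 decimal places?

5676.11 MiB

18 minutes 10 seconds = 1,090 s.
Track A: 176,400 × 1,090 × 2 × 4 = 1,538,208,000 bytes.
Track B: 22,050 × 1,090 × 4 × 6 = 576,828,000 bytes.
Track C: 56,000 × 1,090 × 4 × 2 = 488,320,000 bytes.
Track D: 192,000 × 1,090 × 2 × 8 = 3,348,480,000 bytes.
Total = 5,951,836,000 bytes = 5676.11 MiB.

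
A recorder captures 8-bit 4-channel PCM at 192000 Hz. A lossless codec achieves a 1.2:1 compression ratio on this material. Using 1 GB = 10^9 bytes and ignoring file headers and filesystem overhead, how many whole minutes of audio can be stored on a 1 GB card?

Uncompressed byte rate = 192,000 × 1 × 4 = 768,000 bytes/s.
After 1.2:1 compression, effective rate ≈ 640000 bytes/s.
Capacity = 1 × 1,000,000,000 = 1,000,000,000 bytes.
1,000,000,000 / effective rate ≈ 1562.5 s → 26 minutes.

26 minutes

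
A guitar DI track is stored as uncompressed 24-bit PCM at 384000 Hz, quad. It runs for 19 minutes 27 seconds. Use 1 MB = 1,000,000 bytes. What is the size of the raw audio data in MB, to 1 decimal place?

5377.5 MB

Duration = 19 minutes 27 seconds = 1,167 s.
Bytes = 384,000 samples/s × 1,167 s × 3 bytes/sample × 4 ch = 5,377,536,000 bytes.
5,377,536,000 / 1,000,000 = 5377.5 MB.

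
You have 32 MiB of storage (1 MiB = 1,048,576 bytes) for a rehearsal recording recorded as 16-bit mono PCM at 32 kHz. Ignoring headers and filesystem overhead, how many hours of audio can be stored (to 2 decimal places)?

Uncompressed byte rate = 32,000 × 2 × 1 = 64,000 bytes/s.
Capacity = 32 × 1,048,576 = 33,554,432 bytes.
33,554,432 / 64,000 ≈ 524.29 s → 0.15 hours.

0.15 hours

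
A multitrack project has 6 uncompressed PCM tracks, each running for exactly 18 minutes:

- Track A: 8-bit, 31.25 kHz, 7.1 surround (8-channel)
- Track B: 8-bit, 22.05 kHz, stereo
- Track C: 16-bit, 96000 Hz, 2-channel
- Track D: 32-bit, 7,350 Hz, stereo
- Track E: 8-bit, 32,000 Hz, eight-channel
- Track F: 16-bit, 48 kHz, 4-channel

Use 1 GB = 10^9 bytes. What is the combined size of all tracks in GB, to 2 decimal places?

1.49 GB

exactly 18 minutes = 1,080 s.
Track A: 31,250 × 1,080 × 1 × 8 = 270,000,000 bytes.
Track B: 22,050 × 1,080 × 1 × 2 = 47,628,000 bytes.
Track C: 96,000 × 1,080 × 2 × 2 = 414,720,000 bytes.
Track D: 7,350 × 1,080 × 4 × 2 = 63,504,000 bytes.
Track E: 32,000 × 1,080 × 1 × 8 = 276,480,000 bytes.
Track F: 48,000 × 1,080 × 2 × 4 = 414,720,000 bytes.
Total = 1,487,052,000 bytes = 1.49 GB.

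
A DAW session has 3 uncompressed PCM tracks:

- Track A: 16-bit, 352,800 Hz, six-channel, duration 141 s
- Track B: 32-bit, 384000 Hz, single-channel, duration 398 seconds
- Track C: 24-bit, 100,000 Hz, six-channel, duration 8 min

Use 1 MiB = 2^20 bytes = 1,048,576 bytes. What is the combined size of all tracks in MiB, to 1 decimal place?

1976.3 MiB

Track A: 352,800 × 141 × 2 × 6 = 596,937,600 bytes.
Track B: 384,000 × 398 × 4 × 1 = 611,328,000 bytes.
Track C: 8 min = 480 s; 100,000 × 480 × 3 × 6 = 864,000,000 bytes.
Total = 2,072,265,600 bytes = 1976.3 MiB.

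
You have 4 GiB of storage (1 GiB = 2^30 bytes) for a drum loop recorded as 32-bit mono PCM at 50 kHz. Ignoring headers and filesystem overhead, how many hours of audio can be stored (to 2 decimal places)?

5.97 hours

Uncompressed byte rate = 50,000 × 4 × 1 = 200,000 bytes/s.
Capacity = 4 × 1,073,741,824 = 4,294,967,296 bytes.
4,294,967,296 / 200,000 ≈ 21474.84 s → 5.97 hours.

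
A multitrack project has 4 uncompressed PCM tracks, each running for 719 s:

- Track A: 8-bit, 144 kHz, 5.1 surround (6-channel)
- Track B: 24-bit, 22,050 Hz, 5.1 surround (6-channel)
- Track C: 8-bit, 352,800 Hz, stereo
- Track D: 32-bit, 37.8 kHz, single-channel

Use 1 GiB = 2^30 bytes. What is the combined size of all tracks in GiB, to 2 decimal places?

Track A: 144,000 × 719 × 1 × 6 = 621,216,000 bytes.
Track B: 22,050 × 719 × 3 × 6 = 285,371,100 bytes.
Track C: 352,800 × 719 × 1 × 2 = 507,326,400 bytes.
Track D: 37,800 × 719 × 4 × 1 = 108,712,800 bytes.
Total = 1,522,626,300 bytes = 1.42 GiB.

1.42 GiB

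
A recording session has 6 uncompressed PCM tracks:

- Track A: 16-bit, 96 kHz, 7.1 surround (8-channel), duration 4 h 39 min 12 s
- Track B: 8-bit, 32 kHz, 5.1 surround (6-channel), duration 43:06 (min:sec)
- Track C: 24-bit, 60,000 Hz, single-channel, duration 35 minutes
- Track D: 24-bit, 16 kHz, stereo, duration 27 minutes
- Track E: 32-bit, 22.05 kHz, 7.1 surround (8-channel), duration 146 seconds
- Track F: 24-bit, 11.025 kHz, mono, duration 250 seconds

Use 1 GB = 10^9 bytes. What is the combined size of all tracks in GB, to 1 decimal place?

26.9 GB

Track A: 4 h 39 min 12 s = 16,752 s; 96,000 × 16,752 × 2 × 8 = 25,731,072,000 bytes.
Track B: 43:06 (min:sec) = 2,586 s; 32,000 × 2,586 × 1 × 6 = 496,512,000 bytes.
Track C: 35 minutes = 2,100 s; 60,000 × 2,100 × 3 × 1 = 378,000,000 bytes.
Track D: 27 minutes = 1,620 s; 16,000 × 1,620 × 3 × 2 = 155,520,000 bytes.
Track E: 22,050 × 146 × 4 × 8 = 103,017,600 bytes.
Track F: 11,025 × 250 × 3 × 1 = 8,268,750 bytes.
Total = 26,872,390,350 bytes = 26.9 GB.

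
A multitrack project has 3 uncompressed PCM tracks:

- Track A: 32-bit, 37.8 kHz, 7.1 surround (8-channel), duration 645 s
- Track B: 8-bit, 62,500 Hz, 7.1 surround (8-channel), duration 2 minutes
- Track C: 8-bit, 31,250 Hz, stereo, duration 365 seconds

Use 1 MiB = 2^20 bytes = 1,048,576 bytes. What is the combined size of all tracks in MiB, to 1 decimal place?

823.0 MiB

Track A: 37,800 × 645 × 4 × 8 = 780,192,000 bytes.
Track B: 2 minutes = 120 s; 62,500 × 120 × 1 × 8 = 60,000,000 bytes.
Track C: 31,250 × 365 × 1 × 2 = 22,812,500 bytes.
Total = 863,004,500 bytes = 823.0 MiB.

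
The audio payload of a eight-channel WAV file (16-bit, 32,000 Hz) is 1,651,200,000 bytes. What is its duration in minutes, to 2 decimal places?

53.75 minutes

Byte rate = 32,000 × 2 × 8 = 512,000 bytes/s.
Duration = 1,651,200,000 / 512,000 = 3,225 s.
3,225 s / 60 = 53.75 minutes.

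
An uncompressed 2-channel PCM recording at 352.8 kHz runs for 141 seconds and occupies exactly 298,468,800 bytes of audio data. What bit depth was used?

Bytes per sample = 298,468,800 / (352,800 × 141 × 2) = 298,468,800 / 99,489,600 = 3.
Bit depth = 3 × 8 = 24 bits.

24 bits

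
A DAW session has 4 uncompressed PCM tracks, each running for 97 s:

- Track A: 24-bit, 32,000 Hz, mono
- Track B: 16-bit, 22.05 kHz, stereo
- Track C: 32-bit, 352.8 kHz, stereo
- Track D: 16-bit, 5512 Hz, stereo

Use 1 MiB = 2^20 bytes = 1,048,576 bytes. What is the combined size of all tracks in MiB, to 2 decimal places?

280.17 MiB

Track A: 32,000 × 97 × 3 × 1 = 9,312,000 bytes.
Track B: 22,050 × 97 × 2 × 2 = 8,555,400 bytes.
Track C: 352,800 × 97 × 4 × 2 = 273,772,800 bytes.
Track D: 5,512 × 97 × 2 × 2 = 2,138,656 bytes.
Total = 293,778,856 bytes = 280.17 MiB.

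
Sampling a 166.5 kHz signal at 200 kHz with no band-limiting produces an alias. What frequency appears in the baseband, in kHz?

33.5 kHz

Nyquist = 200,000/2 = 100,000 Hz; 166,500 Hz exceeds it.
Alias = |166,500 − 1×200,000| = |166,500 − 200,000| = 33,500 Hz = 33.5 kHz.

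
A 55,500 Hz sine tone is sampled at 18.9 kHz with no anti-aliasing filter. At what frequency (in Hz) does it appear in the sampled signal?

Nyquist = 18,900/2 = 9,450 Hz; 55,500 Hz exceeds it.
Alias = |55,500 − 3×18,900| = |55,500 − 56,700| = 1,200 Hz.

1,200 Hz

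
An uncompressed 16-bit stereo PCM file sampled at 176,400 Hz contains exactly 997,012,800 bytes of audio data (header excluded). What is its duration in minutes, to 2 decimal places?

Byte rate = 176,400 × 2 × 2 = 705,600 bytes/s.
Duration = 997,012,800 / 705,600 = 1,413 s.
1,413 s / 60 = 23.55 minutes.

23.55 minutes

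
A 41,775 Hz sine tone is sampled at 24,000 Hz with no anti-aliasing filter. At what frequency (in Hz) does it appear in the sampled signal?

6,225 Hz

Nyquist = 24,000/2 = 12,000 Hz; 41,775 Hz exceeds it.
Alias = |41,775 − 2×24,000| = |41,775 − 48,000| = 6,225 Hz.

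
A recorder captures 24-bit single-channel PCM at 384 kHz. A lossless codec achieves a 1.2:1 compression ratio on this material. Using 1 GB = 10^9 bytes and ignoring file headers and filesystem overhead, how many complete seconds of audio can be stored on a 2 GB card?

2,083 seconds

Uncompressed byte rate = 384,000 × 3 × 1 = 1,152,000 bytes/s.
After 1.2:1 compression, effective rate ≈ 960000 bytes/s.
Capacity = 2 × 1,000,000,000 = 2,000,000,000 bytes.
2,000,000,000 / effective rate ≈ 2083.33 s → 2,083 seconds.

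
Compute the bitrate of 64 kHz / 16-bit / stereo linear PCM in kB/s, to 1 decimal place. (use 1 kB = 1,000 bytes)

Bit rate = 64,000 × 16 × 2 = 2,048,000 bits/s.
2,048,000 / 8 = 256,000 B/s = 256.0 kB/s.

256.0 kB/s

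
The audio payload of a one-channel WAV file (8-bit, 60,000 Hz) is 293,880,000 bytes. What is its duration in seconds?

Byte rate = 60,000 × 1 × 1 = 60,000 bytes/s.
Duration = 293,880,000 / 60,000 = 4,898 s.

4,898 seconds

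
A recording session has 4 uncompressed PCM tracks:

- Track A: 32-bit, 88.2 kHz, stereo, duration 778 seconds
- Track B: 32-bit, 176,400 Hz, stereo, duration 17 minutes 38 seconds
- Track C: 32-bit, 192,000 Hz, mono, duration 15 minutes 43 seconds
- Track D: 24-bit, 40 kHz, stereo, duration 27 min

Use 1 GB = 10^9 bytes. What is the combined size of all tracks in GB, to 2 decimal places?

3.16 GB

Track A: 88,200 × 778 × 4 × 2 = 548,956,800 bytes.
Track B: 17 minutes 38 seconds = 1,058 s; 176,400 × 1,058 × 4 × 2 = 1,493,049,600 bytes.
Track C: 15 minutes 43 seconds = 943 s; 192,000 × 943 × 4 × 1 = 724,224,000 bytes.
Track D: 27 min = 1,620 s; 40,000 × 1,620 × 3 × 2 = 388,800,000 bytes.
Total = 3,155,030,400 bytes = 3.16 GB.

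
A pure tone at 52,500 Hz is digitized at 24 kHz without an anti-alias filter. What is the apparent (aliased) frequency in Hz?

Nyquist = 24,000/2 = 12,000 Hz; 52,500 Hz exceeds it.
Alias = |52,500 − 2×24,000| = |52,500 − 48,000| = 4,500 Hz.

4,500 Hz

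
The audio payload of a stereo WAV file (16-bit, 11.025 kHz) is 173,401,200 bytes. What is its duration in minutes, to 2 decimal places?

65.53 minutes

Byte rate = 11,025 × 2 × 2 = 44,100 bytes/s.
Duration = 173,401,200 / 44,100 = 3,932 s.
3,932 s / 60 = 65.53 minutes.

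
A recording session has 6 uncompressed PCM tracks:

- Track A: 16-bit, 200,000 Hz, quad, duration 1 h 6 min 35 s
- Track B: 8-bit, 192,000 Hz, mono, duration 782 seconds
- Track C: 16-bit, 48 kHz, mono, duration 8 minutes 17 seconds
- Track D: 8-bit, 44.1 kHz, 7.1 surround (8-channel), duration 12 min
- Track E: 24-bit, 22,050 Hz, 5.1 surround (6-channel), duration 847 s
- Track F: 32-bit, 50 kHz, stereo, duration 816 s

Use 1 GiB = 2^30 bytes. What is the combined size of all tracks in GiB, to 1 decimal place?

7.0 GiB

Track A: 1 h 6 min 35 s = 3,995 s; 200,000 × 3,995 × 2 × 4 = 6,392,000,000 bytes.
Track B: 192,000 × 782 × 1 × 1 = 150,144,000 bytes.
Track C: 8 minutes 17 seconds = 497 s; 48,000 × 497 × 2 × 1 = 47,712,000 bytes.
Track D: 12 min = 720 s; 44,100 × 720 × 1 × 8 = 254,016,000 bytes.
Track E: 22,050 × 847 × 3 × 6 = 336,174,300 bytes.
Track F: 50,000 × 816 × 4 × 2 = 326,400,000 bytes.
Total = 7,506,446,300 bytes = 7.0 GiB.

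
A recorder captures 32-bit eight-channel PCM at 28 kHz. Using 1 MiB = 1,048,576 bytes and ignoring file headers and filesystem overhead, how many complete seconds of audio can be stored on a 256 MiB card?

Uncompressed byte rate = 28,000 × 4 × 8 = 896,000 bytes/s.
Capacity = 256 × 1,048,576 = 268,435,456 bytes.
268,435,456 / 896,000 ≈ 299.59 s → 299 seconds.

299 seconds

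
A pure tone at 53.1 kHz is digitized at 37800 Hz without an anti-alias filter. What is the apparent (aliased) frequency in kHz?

Nyquist = 37,800/2 = 18,900 Hz; 53,100 Hz exceeds it.
Alias = |53,100 − 1×37,800| = |53,100 − 37,800| = 15,300 Hz = 15.3 kHz.

15.3 kHz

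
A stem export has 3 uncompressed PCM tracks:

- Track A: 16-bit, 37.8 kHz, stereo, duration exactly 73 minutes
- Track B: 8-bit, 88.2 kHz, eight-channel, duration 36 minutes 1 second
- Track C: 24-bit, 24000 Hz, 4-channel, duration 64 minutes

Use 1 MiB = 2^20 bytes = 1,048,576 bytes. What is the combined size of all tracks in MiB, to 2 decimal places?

3140.43 MiB

Track A: exactly 73 minutes = 4,380 s; 37,800 × 4,380 × 2 × 2 = 662,256,000 bytes.
Track B: 36 minutes 1 second = 2,161 s; 88,200 × 2,161 × 1 × 8 = 1,524,801,600 bytes.
Track C: 64 minutes = 3,840 s; 24,000 × 3,840 × 3 × 4 = 1,105,920,000 bytes.
Total = 3,292,977,600 bytes = 3140.43 MiB.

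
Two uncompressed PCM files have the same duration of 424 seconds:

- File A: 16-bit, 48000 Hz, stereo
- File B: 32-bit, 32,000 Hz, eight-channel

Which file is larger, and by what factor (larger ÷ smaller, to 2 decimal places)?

File A: 48,000 × 2 × 2 = 192,000 bytes/s.
File B: 32,000 × 4 × 8 = 1,024,000 bytes/s.
File B is larger; ratio = 434,176,000 / 81,408,000 = 5.33.

File B, by a factor of 5.33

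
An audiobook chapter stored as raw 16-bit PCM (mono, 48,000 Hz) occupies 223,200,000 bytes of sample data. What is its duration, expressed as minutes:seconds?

Byte rate = 48,000 × 2 × 1 = 96,000 bytes/s.
Duration = 223,200,000 / 96,000 = 2,325 s.
2,325 s = 38:45.

38:45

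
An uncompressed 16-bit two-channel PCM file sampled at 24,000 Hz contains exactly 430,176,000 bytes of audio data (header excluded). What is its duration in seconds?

Byte rate = 24,000 × 2 × 2 = 96,000 bytes/s.
Duration = 430,176,000 / 96,000 = 4,481 s.

4,481 seconds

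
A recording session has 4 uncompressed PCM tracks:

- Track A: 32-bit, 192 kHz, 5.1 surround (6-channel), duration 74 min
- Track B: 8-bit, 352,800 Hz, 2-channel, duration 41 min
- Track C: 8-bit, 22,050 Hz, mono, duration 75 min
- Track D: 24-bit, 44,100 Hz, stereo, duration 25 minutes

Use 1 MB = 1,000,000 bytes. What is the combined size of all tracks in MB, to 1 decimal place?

22691.4 MB

Track A: 74 min = 4,440 s; 192,000 × 4,440 × 4 × 6 = 20,459,520,000 bytes.
Track B: 41 min = 2,460 s; 352,800 × 2,460 × 1 × 2 = 1,735,776,000 bytes.
Track C: 75 min = 4,500 s; 22,050 × 4,500 × 1 × 1 = 99,225,000 bytes.
Track D: 25 minutes = 1,500 s; 44,100 × 1,500 × 3 × 2 = 396,900,000 bytes.
Total = 22,691,421,000 bytes = 22691.4 MB.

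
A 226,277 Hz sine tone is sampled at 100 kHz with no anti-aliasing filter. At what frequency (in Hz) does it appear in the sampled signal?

Nyquist = 100,000/2 = 50,000 Hz; 226,277 Hz exceeds it.
Alias = |226,277 − 2×100,000| = |226,277 − 200,000| = 26,277 Hz.

26,277 Hz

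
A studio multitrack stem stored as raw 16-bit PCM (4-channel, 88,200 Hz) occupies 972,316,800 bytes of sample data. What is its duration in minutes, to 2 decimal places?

22.97 minutes

Byte rate = 88,200 × 2 × 4 = 705,600 bytes/s.
Duration = 972,316,800 / 705,600 = 1,378 s.
1,378 s / 60 = 22.97 minutes.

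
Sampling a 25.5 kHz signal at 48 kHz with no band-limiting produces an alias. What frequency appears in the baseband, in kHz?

22.5 kHz

Nyquist = 48,000/2 = 24,000 Hz; 25,500 Hz exceeds it.
Alias = |25,500 − 1×48,000| = |25,500 − 48,000| = 22,500 Hz = 22.5 kHz.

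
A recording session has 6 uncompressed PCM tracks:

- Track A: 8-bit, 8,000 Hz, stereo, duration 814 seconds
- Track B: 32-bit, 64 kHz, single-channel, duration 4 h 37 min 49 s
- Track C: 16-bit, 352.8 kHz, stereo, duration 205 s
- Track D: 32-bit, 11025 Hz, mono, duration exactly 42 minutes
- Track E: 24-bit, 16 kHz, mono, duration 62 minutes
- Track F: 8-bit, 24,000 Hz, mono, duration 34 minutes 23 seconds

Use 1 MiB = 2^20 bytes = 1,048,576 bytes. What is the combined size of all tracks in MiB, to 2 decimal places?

Track A: 8,000 × 814 × 1 × 2 = 13,024,000 bytes.
Track B: 4 h 37 min 49 s = 16,669 s; 64,000 × 16,669 × 4 × 1 = 4,267,264,000 bytes.
Track C: 352,800 × 205 × 2 × 2 = 289,296,000 bytes.
Track D: exactly 42 minutes = 2,520 s; 11,025 × 2,520 × 4 × 1 = 111,132,000 bytes.
Track E: 62 minutes = 3,720 s; 16,000 × 3,720 × 3 × 1 = 178,560,000 bytes.
Track F: 34 minutes 23 seconds = 2,063 s; 24,000 × 2,063 × 1 × 1 = 49,512,000 bytes.
Total = 4,908,788,000 bytes = 4681.39 MiB.

4681.39 MiB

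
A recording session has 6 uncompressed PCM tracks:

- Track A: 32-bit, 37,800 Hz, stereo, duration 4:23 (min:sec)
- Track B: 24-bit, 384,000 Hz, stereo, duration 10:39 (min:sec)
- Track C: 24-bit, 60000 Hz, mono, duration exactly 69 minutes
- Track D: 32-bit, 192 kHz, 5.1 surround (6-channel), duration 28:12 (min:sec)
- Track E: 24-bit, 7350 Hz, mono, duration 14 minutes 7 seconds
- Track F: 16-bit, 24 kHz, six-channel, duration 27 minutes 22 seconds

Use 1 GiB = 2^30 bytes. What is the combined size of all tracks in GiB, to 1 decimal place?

9.9 GiB

Track A: 4:23 (min:sec) = 263 s; 37,800 × 263 × 4 × 2 = 79,531,200 bytes.
Track B: 10:39 (min:sec) = 639 s; 384,000 × 639 × 3 × 2 = 1,472,256,000 bytes.
Track C: exactly 69 minutes = 4,140 s; 60,000 × 4,140 × 3 × 1 = 745,200,000 bytes.
Track D: 28:12 (min:sec) = 1,692 s; 192,000 × 1,692 × 4 × 6 = 7,796,736,000 bytes.
Track E: 14 minutes 7 seconds = 847 s; 7,350 × 847 × 3 × 1 = 18,676,350 bytes.
Track F: 27 minutes 22 seconds = 1,642 s; 24,000 × 1,642 × 2 × 6 = 472,896,000 bytes.
Total = 10,585,295,550 bytes = 9.9 GiB.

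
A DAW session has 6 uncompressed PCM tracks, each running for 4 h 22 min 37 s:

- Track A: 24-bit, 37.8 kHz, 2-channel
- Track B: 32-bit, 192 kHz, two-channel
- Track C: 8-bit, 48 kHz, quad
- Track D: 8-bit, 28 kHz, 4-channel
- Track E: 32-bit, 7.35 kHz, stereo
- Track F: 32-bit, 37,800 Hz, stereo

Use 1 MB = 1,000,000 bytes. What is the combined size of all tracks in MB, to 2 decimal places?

4 h 22 min 37 s = 15,757 s.
Track A: 37,800 × 15,757 × 3 × 2 = 3,573,687,600 bytes.
Track B: 192,000 × 15,757 × 4 × 2 = 24,202,752,000 bytes.
Track C: 48,000 × 15,757 × 1 × 4 = 3,025,344,000 bytes.
Track D: 28,000 × 15,757 × 1 × 4 = 1,764,784,000 bytes.
Track E: 7,350 × 15,757 × 4 × 2 = 926,511,600 bytes.
Track F: 37,800 × 15,757 × 4 × 2 = 4,764,916,800 bytes.
Total = 38,257,996,000 bytes = 38258.00 MB.

38258.00 MB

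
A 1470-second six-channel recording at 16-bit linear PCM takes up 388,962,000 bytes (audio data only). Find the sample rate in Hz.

22,050 Hz

Bytes = sample_rate × seconds × bytes_per_sample × channels.
sample_rate = 388,962,000 / (1,470 × 2 × 6) = 388,962,000 / 17,640 = 22,050 Hz.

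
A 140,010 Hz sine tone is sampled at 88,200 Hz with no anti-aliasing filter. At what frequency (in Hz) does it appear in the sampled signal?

36,390 Hz

Nyquist = 88,200/2 = 44,100 Hz; 140,010 Hz exceeds it.
Alias = |140,010 − 2×88,200| = |140,010 − 176,400| = 36,390 Hz.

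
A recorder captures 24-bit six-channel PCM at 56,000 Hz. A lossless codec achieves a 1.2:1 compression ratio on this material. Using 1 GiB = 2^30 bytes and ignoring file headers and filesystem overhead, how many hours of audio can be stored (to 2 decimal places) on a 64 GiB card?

Uncompressed byte rate = 56,000 × 3 × 6 = 1,008,000 bytes/s.
After 1.2:1 compression, effective rate ≈ 840000 bytes/s.
Capacity = 64 × 1,073,741,824 = 68,719,476,736 bytes.
68,719,476,736 / effective rate ≈ 81808.9 s → 22.72 hours.

22.72 hours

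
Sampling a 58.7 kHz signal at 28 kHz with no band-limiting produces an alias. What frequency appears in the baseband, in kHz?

2.7 kHz

Nyquist = 28,000/2 = 14,000 Hz; 58,700 Hz exceeds it.
Alias = |58,700 − 2×28,000| = |58,700 − 56,000| = 2,700 Hz = 2.7 kHz.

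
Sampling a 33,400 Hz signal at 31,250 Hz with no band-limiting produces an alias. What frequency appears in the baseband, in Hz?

Nyquist = 31,250/2 = 15,625 Hz; 33,400 Hz exceeds it.
Alias = |33,400 − 1×31,250| = |33,400 − 31,250| = 2,150 Hz.

2,150 Hz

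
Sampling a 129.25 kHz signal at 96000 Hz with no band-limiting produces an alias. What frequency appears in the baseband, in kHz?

Nyquist = 96,000/2 = 48,000 Hz; 129,250 Hz exceeds it.
Alias = |129,250 − 1×96,000| = |129,250 − 96,000| = 33,250 Hz = 33.25 kHz.

33.25 kHz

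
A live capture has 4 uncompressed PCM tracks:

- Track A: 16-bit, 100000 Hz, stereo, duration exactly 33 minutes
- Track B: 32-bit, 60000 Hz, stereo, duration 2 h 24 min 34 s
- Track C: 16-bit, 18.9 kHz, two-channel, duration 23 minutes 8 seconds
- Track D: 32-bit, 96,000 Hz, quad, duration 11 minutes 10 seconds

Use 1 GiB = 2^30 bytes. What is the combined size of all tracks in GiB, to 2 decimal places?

5.67 GiB

Track A: exactly 33 minutes = 1,980 s; 100,000 × 1,980 × 2 × 2 = 792,000,000 bytes.
Track B: 2 h 24 min 34 s = 8,674 s; 60,000 × 8,674 × 4 × 2 = 4,163,520,000 bytes.
Track C: 23 minutes 8 seconds = 1,388 s; 18,900 × 1,388 × 2 × 2 = 104,932,800 bytes.
Track D: 11 minutes 10 seconds = 670 s; 96,000 × 670 × 4 × 4 = 1,029,120,000 bytes.
Total = 6,089,572,800 bytes = 5.67 GiB.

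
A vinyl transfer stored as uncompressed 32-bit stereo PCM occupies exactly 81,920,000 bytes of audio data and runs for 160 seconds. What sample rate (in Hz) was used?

64,000 Hz

Bytes = sample_rate × seconds × bytes_per_sample × channels.
sample_rate = 81,920,000 / (160 × 4 × 2) = 81,920,000 / 1,280 = 64,000 Hz.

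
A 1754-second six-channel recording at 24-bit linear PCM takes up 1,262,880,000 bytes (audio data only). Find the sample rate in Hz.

Bytes = sample_rate × seconds × bytes_per_sample × channels.
sample_rate = 1,262,880,000 / (1,754 × 3 × 6) = 1,262,880,000 / 31,572 = 40,000 Hz.

40,000 Hz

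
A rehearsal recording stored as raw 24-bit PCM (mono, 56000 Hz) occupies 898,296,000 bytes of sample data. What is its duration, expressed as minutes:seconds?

89:07

Byte rate = 56,000 × 3 × 1 = 168,000 bytes/s.
Duration = 898,296,000 / 168,000 = 5,347 s.
5,347 s = 89:07.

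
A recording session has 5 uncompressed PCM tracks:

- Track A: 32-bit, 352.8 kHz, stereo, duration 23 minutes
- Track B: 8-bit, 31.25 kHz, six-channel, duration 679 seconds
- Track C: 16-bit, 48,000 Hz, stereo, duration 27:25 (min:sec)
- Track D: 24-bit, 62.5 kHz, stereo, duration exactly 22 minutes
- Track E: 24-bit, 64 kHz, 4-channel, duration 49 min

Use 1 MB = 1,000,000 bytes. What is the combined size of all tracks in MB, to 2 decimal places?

Track A: 23 minutes = 1,380 s; 352,800 × 1,380 × 4 × 2 = 3,894,912,000 bytes.
Track B: 31,250 × 679 × 1 × 6 = 127,312,500 bytes.
Track C: 27:25 (min:sec) = 1,645 s; 48,000 × 1,645 × 2 × 2 = 315,840,000 bytes.
Track D: exactly 22 minutes = 1,320 s; 62,500 × 1,320 × 3 × 2 = 495,000,000 bytes.
Track E: 49 min = 2,940 s; 64,000 × 2,940 × 3 × 4 = 2,257,920,000 bytes.
Total = 7,090,984,500 bytes = 7090.98 MB.

7090.98 MB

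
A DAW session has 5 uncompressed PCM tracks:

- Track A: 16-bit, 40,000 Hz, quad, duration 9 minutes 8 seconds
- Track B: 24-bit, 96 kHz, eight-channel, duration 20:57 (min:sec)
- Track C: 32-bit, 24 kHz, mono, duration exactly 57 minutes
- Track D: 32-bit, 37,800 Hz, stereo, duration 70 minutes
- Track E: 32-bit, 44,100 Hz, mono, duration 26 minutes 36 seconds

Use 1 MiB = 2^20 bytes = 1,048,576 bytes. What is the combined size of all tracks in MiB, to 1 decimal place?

4722.0 MiB

Track A: 9 minutes 8 seconds = 548 s; 40,000 × 548 × 2 × 4 = 175,360,000 bytes.
Track B: 20:57 (min:sec) = 1,257 s; 96,000 × 1,257 × 3 × 8 = 2,896,128,000 bytes.
Track C: exactly 57 minutes = 3,420 s; 24,000 × 3,420 × 4 × 1 = 328,320,000 bytes.
Track D: 70 minutes = 4,200 s; 37,800 × 4,200 × 4 × 2 = 1,270,080,000 bytes.
Track E: 26 minutes 36 seconds = 1,596 s; 44,100 × 1,596 × 4 × 1 = 281,534,400 bytes.
Total = 4,951,422,400 bytes = 4722.0 MiB.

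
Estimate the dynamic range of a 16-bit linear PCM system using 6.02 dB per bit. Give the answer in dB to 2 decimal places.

96.32 dB

16 × 6.02 = 96.32 dB.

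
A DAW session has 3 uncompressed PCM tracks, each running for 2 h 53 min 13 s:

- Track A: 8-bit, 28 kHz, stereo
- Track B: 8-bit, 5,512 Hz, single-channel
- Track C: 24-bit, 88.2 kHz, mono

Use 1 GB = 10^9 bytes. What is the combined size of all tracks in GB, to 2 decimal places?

3.39 GB

2 h 53 min 13 s = 10,393 s.
Track A: 28,000 × 10,393 × 1 × 2 = 582,008,000 bytes.
Track B: 5,512 × 10,393 × 1 × 1 = 57,286,216 bytes.
Track C: 88,200 × 10,393 × 3 × 1 = 2,749,987,800 bytes.
Total = 3,389,282,016 bytes = 3.39 GB.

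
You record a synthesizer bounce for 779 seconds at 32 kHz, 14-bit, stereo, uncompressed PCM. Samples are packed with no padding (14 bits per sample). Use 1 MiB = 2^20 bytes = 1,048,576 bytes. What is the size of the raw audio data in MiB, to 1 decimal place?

Bits = 32,000 × 779 × 14 × 2 = 697,984,000 bits = 87,248,000 bytes.
87,248,000 / 1,048,576 = 83.2 MiB.

83.2 MiB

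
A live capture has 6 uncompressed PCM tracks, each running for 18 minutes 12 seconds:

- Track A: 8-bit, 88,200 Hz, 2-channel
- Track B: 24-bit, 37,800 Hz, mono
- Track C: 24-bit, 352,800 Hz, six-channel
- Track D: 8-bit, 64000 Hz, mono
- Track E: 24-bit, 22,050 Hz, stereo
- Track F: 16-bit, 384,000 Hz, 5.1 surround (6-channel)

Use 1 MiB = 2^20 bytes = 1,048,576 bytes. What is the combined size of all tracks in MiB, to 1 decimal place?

18 minutes 12 seconds = 1,092 s.
Track A: 88,200 × 1,092 × 1 × 2 = 192,628,800 bytes.
Track B: 37,800 × 1,092 × 3 × 1 = 123,832,800 bytes.
Track C: 352,800 × 1,092 × 3 × 6 = 6,934,636,800 bytes.
Track D: 64,000 × 1,092 × 1 × 1 = 69,888,000 bytes.
Track E: 22,050 × 1,092 × 3 × 2 = 144,471,600 bytes.
Track F: 384,000 × 1,092 × 2 × 6 = 5,031,936,000 bytes.
Total = 12,497,394,000 bytes = 11918.4 MiB.

11918.4 MiB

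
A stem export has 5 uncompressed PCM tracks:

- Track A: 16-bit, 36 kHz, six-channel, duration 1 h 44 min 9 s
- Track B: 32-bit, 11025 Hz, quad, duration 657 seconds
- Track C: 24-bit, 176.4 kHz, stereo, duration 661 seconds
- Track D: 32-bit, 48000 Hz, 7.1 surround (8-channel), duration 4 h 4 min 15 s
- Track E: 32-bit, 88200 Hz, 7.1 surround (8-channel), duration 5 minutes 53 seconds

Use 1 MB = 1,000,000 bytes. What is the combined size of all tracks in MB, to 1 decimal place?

Track A: 1 h 44 min 9 s = 6,249 s; 36,000 × 6,249 × 2 × 6 = 2,699,568,000 bytes.
Track B: 11,025 × 657 × 4 × 4 = 115,894,800 bytes.
Track C: 176,400 × 661 × 3 × 2 = 699,602,400 bytes.
Track D: 4 h 4 min 15 s = 14,655 s; 48,000 × 14,655 × 4 × 8 = 22,510,080,000 bytes.
Track E: 5 minutes 53 seconds = 353 s; 88,200 × 353 × 4 × 8 = 996,307,200 bytes.
Total = 27,021,452,400 bytes = 27021.5 MB.

27021.5 MB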